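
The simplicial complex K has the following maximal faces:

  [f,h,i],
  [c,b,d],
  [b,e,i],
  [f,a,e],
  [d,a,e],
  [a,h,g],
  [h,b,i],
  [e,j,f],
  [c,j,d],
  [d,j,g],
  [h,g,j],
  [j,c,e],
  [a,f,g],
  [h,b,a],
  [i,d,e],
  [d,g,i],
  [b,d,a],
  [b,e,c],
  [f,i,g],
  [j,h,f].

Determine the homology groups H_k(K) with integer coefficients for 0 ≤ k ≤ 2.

H_0 = Z,  H_1 = Z ⊕ Z/2,  H_2 = 0.

Order the vertices as a < b < c < d < e < f < g < h < i < j. Listing each simplex with vertices in this order, K has dimension 2 with simplices:

  0-simplices (10): a, b, c, d, e, f, g, h, i, j
  1-simplices (30): ab, ad, ae, af, ag, ah, bc, bd, be, bh, bi, cd, ce, cj, de, dg, di, dj, ef, ei, ej, fg, fh, fi, fj, gh, gi, gj, hi, hj
  2-simplices (20): abd, abh, ade, aef, afg, agh, bcd, bce, bei, bhi, cdj, cej, dei, dgi, dgj, efj, fgi, fhi, fhj, ghj

Hence C_0 ≅ Z^10, C_1 ≅ Z^30, C_2 ≅ Z^20.

Boundary ∂_1: C_1 → C_0 sends each edge [p,q] (with p < q) to q − p.
The resulting 10×30 matrix has rank 9, and its Smith normal form has invariant factors (1,1,1,1,1,1,1,1,1).

Boundary ∂_2: C_2 → C_1 acts by ∂[p,q,r] = [q,r] − [p,r] + [p,q]. For instance
  ∂cej = ej − cj + ce,
  ∂bhi = hi − bi + bh.
As a 30×20 matrix over Z this has rank 20, with invariant factors (1,1,1,1,1,1,1,1,1,1,1,1,1,1,1,1,1,1,1,2).

Now H_k = ker ∂_k / im ∂_{k+1}, so:

  H_0: rank C_0 − rank ∂_1 = 10 − 9 = 1, and the invariant factors of ∂_1 are all 1, so H_0 = Z.
  H_1: rank ker ∂_1 − rank ∂_2 = (30 − 9) − 20 = 1, and ∂_2 has invariant factor 2 > 1, so H_1 = Z ⊕ Z/2.
  H_2: rank ker ∂_2 − rank ∂_3 = (20 − 20) − 0 = 0, and there is no ∂_3, so H_2 = 0.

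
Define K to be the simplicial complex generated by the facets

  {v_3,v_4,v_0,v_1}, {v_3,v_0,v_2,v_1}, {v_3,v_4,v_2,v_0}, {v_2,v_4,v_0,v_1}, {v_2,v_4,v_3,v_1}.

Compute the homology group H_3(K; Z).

H_3 ≅ Z.

Take the total order v_0 < v_1 < v_2 < v_3 < v_4 on the vertex set. Then K (dimension 3) consists of the simplices:

  0-simplices (5): [v_0], [v_1], [v_2], [v_3], [v_4]
  1-simplices (10): [v_0,v_1], [v_0,v_2], [v_0,v_3], [v_0,v_4], [v_1,v_2], [v_1,v_3], [v_1,v_4], [v_2,v_3], [v_2,v_4], [v_3,v_4]
  2-simplices (10): [v_0,v_1,v_2], [v_0,v_1,v_3], [v_0,v_1,v_4], [v_0,v_2,v_3], [v_0,v_2,v_4], [v_0,v_3,v_4], [v_1,v_2,v_3], [v_1,v_2,v_4], [v_1,v_3,v_4], [v_2,v_3,v_4]
  3-simplices (5): [v_0,v_1,v_2,v_3], [v_0,v_1,v_2,v_4], [v_0,v_1,v_3,v_4], [v_0,v_2,v_3,v_4], [v_1,v_2,v_3,v_4]

so the chain groups are C_0 ≅ Z^5, C_1 ≅ Z^10, C_2 ≅ Z^10, C_3 ≅ Z^5.

The boundary map ∂_1: C_1 → C_0 sends each edge [p,q] (with p < q) to q − p.
This gives a 5×10 integer matrix of rank 4; reducing to Smith normal form yields diagonal entries (1,1,1,1).

The boundary map ∂_2: C_2 → C_1 acts by ∂[p,q,r] = [q,r] − [p,r] + [p,q]. For instance
  ∂[v_0,v_1,v_2] = [v_1,v_2] − [v_0,v_2] + [v_0,v_1],
  ∂[v_0,v_2,v_3] = [v_2,v_3] − [v_0,v_3] + [v_0,v_2].
As a 10×10 matrix over Z this has rank 6, with invariant factors (1,1,1,1,1,1).

∂_3: C_3 → C_2 sends each 3-simplex σ to the alternating sum Σ_i (−1)^i (σ with its i-th vertex removed). For instance
  ∂[v_0,v_2,v_3,v_4] = [v_2,v_3,v_4] − [v_0,v_3,v_4] + [v_0,v_2,v_4] − [v_0,v_2,v_3],
  ∂[v_0,v_1,v_2,v_4] = [v_1,v_2,v_4] − [v_0,v_2,v_4] + [v_0,v_1,v_4] − [v_0,v_1,v_2].
This gives a 10×5 integer matrix of rank 4; reducing to Smith normal form yields diagonal entries (1,1,1,1).

From H_k ≅ ker(∂_k) / im(∂_{k+1}) we obtain:

  H_3: rank ker ∂_3 − rank ∂_4 = (5 − 4) − 0 = 1, and there is no ∂_4, so H_3 ≅ Z.

(K is a triangulation of the 3-sphere S^3.)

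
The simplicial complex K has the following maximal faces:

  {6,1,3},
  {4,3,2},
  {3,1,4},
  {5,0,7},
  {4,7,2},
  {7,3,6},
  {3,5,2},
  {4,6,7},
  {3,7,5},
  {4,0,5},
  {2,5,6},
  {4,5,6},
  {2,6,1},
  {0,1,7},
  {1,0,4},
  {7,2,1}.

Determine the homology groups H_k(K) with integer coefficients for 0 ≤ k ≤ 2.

H_0 ≅ Z,  H_1 ≅ Z^2,  H_2 ≅ Z.

Fix the vertex order 0 < 1 < 2 < 3 < 4 < 5 < 6 < 7 and write every simplex with vertices in increasing order. Then dim K = 2 and the simplices of K are:

  0-simplices (8): [0], [1], [2], [3], [4], [5], [6], [7]
  1-simplices (24): (24 of them)
  2-simplices (16): [0,1,4], [0,1,7], [0,4,5], [0,5,7], [1,2,6], [1,2,7], [1,3,4], [1,3,6], [2,3,4], [2,3,5], [2,4,7], [2,5,6], [3,5,7], [3,6,7], [4,5,6], [4,6,7]

so the chain groups are C_0 ≅ Z^8, C_1 ≅ Z^24, C_2 ≅ Z^16.

∂_1: C_1 → C_0 sends each edge [p,q] (with p < q) to q − p.
This gives a 8×24 integer matrix of rank 7; reducing to Smith normal form yields diagonal entries (1,1,1,1,1,1,1).

∂_2: C_2 → C_1 acts by ∂[p,q,r] = [q,r] − [p,r] + [p,q]. For instance
  ∂[1,2,7] = [2,7] − [1,7] + [1,2],
  ∂[0,4,5] = [4,5] − [0,5] + [0,4].
The resulting 24×16 matrix has rank 15, and its Smith normal form has invariant factors (1,1,1,1,1,1,1,1,1,1,1,1,1,1,1).

Now H_k = ker ∂_k / im ∂_{k+1}, so:

  H_0: rank C_0 − rank ∂_1 = 8 − 7 = 1, and the invariant factors of ∂_1 are all 1, so H_0 ≅ Z.
  H_1: rank ker ∂_1 − rank ∂_2 = (24 − 7) − 15 = 2, and the invariant factors of ∂_2 are all 1, so H_1 ≅ Z^2.
  H_2: rank ker ∂_2 − rank ∂_3 = (16 − 15) − 0 = 1, and there is no ∂_3, so H_2 ≅ Z.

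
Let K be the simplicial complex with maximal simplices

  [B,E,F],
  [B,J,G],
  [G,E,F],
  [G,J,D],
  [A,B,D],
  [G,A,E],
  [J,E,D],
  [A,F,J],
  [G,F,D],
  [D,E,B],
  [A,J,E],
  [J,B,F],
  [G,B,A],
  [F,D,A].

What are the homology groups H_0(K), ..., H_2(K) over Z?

H_0 = Z,  H_1 = Z^2,  H_2 = Z.

We work with the vertex ordering A < B < D < E < F < G < J. The simplices of K, each written with vertices in increasing order, are:

  0-simplices (7): A, B, D, E, F, G, J
  1-simplices (21): AB, AD, AE, AF, AG, AJ, BD, BE, BF, BG, BJ, DE, DF, DG, DJ, EF, EG, EJ, FG, FJ, GJ
  2-simplices (14): ABD, ABG, ADF, AEG, AEJ, AFJ, BDE, BEF, BFJ, BGJ, DEJ, DFG, DGJ, EFG

so the chain groups are C_0 ≅ Z^7, C_1 ≅ Z^21, C_2 ≅ Z^14.

∂_1: C_1 → C_0 is given by ∂[p,q] = [q] − [p]. For instance
  ∂BD = D − B.
The resulting 7×21 matrix has rank 6, and its Smith normal form has invariant factors (1,1,1,1,1,1).

Boundary ∂_2: C_2 → C_1 acts by ∂[p,q,r] = [q,r] − [p,r] + [p,q]. For instance
  ∂ADF = DF − AF + AD,
  ∂EFG = FG − EG + EF.
The resulting 21×14 matrix has rank 13, and its Smith normal form has invariant factors (1,1,1,1,1,1,1,1,1,1,1,1,1).

From H_k ≅ ker(∂_k) / im(∂_{k+1}) we obtain:

  H_0: rank C_0 − rank ∂_1 = 7 − 6 = 1, and the invariant factors of ∂_1 are all 1, so H_0 ≅ Z.
  H_1: rank ker ∂_1 − rank ∂_2 = (21 − 6) − 13 = 2, and the invariant factors of ∂_2 are all 1, so H_1 ≅ Z^2.
  H_2: rank ker ∂_2 − rank ∂_3 = (14 − 13) − 0 = 1, and there is no ∂_3, so H_2 ≅ Z.

(K is a triangulation of the torus T^2.)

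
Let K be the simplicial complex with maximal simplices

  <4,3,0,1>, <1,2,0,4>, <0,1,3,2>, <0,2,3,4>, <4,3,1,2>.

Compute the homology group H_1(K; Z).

H_1 = 0.

K has 5 vertices, 10 edges, 10 triangles, 5 3-simplices.
rank ∂_1 = 4, rank ∂_2 = 6 ⇒ b_1 = 10 − 4 − 6 = 0; all invariant factors of ∂_2 are 1 so no torsion. So H_1 = 0.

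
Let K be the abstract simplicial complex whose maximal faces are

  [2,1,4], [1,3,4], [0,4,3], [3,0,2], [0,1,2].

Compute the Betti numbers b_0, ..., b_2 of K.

b_0 = 1, b_1 = 1, b_2 = 0.

K has 5 vertices, 10 edges, 5 triangles.
rank ∂_0 = 0, rank ∂_1 = 4 ⇒ b_0 = 5 − 0 − 4 = 1; all invariant factors of ∂_1 are 1 so no torsion. So H_0 ≅ Z.
rank ∂_1 = 4, rank ∂_2 = 5 ⇒ b_1 = 10 − 4 − 5 = 1; all invariant factors of ∂_2 are 1 so no torsion. So H_1 ≅ Z.
rank ∂_2 = 5, rank ∂_3 = 0 ⇒ b_2 = 5 − 5 − 0 = 0. So H_2 ≅ 0.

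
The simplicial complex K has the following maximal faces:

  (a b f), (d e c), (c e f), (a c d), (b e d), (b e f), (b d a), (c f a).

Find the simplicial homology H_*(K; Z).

H_0 = Z,  H_1 = 0,  H_2 = Z.

Fix the vertex order a < b < c < d < e < f and write every simplex with vertices in increasing order. Then dim K = 2 and the simplices of K are:

  0-simplices (6): a, b, c, d, e, f
  1-simplices (12): ab, ac, ad, af, bd, be, bf, cd, ce, cf, de, ef
  2-simplices (8): abd, abf, acd, acf, bde, bef, cde, cef

so the chain groups are C_0 ≅ Z^6, C_1 ≅ Z^12, C_2 ≅ Z^8.

The boundary map ∂_1: C_1 → C_0 sends each edge [p,q] (with p < q) to q − p.
As a 6×12 matrix over Z this has rank 5, with invariant factors (1,1,1,1,1).

The boundary map ∂_2: C_2 → C_1 sends each 2-simplex [p,q,r] to [q,r] − [p,r] + [p,q]. For instance
  ∂cde = de − ce + cd,
  ∂bef = ef − bf + be.
This gives a 12×8 integer matrix of rank 7; reducing to Smith normal form yields diagonal entries (1,1,1,1,1,1,1).

Reading off H_k = ker ∂_k / im ∂_{k+1}:

  H_0: rank C_0 − rank ∂_1 = 6 − 5 = 1, and the invariant factors of ∂_1 are all 1, so H_0 = Z.
  H_1: rank ker ∂_1 − rank ∂_2 = (12 − 5) − 7 = 0, and the invariant factors of ∂_2 are all 1, so H_1 = 0.
  H_2: rank ker ∂_2 − rank ∂_3 = (8 − 7) − 0 = 1, and there is no ∂_3, so H_2 = Z.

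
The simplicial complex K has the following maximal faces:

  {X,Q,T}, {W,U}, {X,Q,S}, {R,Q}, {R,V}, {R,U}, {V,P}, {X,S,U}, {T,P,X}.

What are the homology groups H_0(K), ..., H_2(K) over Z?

H_0 ≅ Z,  H_1 ≅ Z^2,  H_2 = 0.

Fix the vertex order P < Q < R < S < T < U < V < W < X and write every simplex with vertices in increasing order. Then dim K = 2 and the simplices of K are:

  0-simplices (9): P, Q, R, S, T, U, V, W, X
  1-simplices (14): PT, PV, PX, QR, QS, QT, QX, RU, RV, SU, SX, TX, UW, UX
  2-simplices (4): PTX, QSX, QTX, SUX

Hence C_0 ≅ Z^9, C_1 ≅ Z^14, C_2 ≅ Z^4.

Boundary ∂_1: C_1 → C_0 maps an edge to its endpoints' difference, ∂[p,q] = q − p. For instance
  ∂RU = U − R.
This gives a 9×14 integer matrix of rank 8; reducing to Smith normal form yields diagonal entries (1,1,1,1,1,1,1,1).

The boundary map ∂_2: C_2 → C_1 sends each 2-simplex [p,q,r] to [q,r] − [p,r] + [p,q]. For instance
  ∂PTX = TX − PX + PT,
  ∂SUX = UX − SX + SU.
The resulting 14×4 matrix has rank 4, and its Smith normal form has invariant factors (1,1,1,1).

Computing H_k = (kernel of ∂_k) / (image of ∂_{k+1}):

  H_0: rank C_0 − rank ∂_1 = 9 − 8 = 1, and the invariant factors of ∂_1 are all 1, so H_0 = Z.
  H_1: rank ker ∂_1 − rank ∂_2 = (14 − 8) − 4 = 2, and the invariant factors of ∂_2 are all 1, so H_1 = Z^2.
  H_2: rank ker ∂_2 − rank ∂_3 = (4 − 4) − 0 = 0, and there is no ∂_3, so H_2 = 0.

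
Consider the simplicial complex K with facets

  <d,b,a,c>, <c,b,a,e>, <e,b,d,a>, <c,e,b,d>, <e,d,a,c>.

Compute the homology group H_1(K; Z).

H_1 = 0.

Order the vertices as a < b < c < d < e. Listing each simplex with vertices in this order, K has dimension 3 with simplices:

  0-simplices (5): a, b, c, d, e
  1-simplices (10): ab, ac, ad, ae, bc, bd, be, cd, ce, de
  2-simplices (10): abc, abd, abe, acd, ace, ade, bcd, bce, bde, cde
  3-simplices (5): abcd, abce, abde, acde, bcde

Hence C_0 ≅ Z^5, C_1 ≅ Z^10, C_2 ≅ Z^10, C_3 ≅ Z^5.

Boundary ∂_1: C_1 → C_0 maps an edge to its endpoints' difference, ∂[p,q] = q − p. For instance
  ∂cd = d − c.
As a 5×10 matrix over Z this has rank 4, with invariant factors (1,1,1,1).

Boundary ∂_2: C_2 → C_1 sends each 2-simplex [p,q,r] to [q,r] − [p,r] + [p,q]. For instance
  ∂abc = bc − ac + ab,
  ∂cde = de − ce + cd.
The 10×10 boundary matrix has rank 6 and Smith normal form diag(1,1,1,1,1,1).

∂_3: C_3 → C_2 sends each 3-simplex σ to the alternating sum Σ_i (−1)^i (σ with its i-th vertex removed). For instance
  ∂abde = bde − ade + abe − abd,
  ∂abce = bce − ace + abe − abc.
The 10×5 boundary matrix has rank 4 and Smith normal form diag(1,1,1,1).

Computing H_k = (kernel of ∂_k) / (image of ∂_{k+1}):

  H_1: rank ker ∂_1 − rank ∂_2 = (10 − 4) − 6 = 0, and the invariant factors of ∂_2 are all 1, so H_1 = 0.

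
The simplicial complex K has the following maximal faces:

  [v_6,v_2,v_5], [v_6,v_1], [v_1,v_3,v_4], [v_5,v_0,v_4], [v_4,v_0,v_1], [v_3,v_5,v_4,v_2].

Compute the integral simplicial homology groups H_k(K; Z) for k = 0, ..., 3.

Order the vertices as v_0 < v_1 < v_2 < v_3 < v_4 < v_5 < v_6. Listing each simplex with vertices in this order, K has dimension 3 with simplices:

  0-simplices (7): [v_0], [v_1], [v_2], [v_3], [v_4], [v_5], [v_6]
  1-simplices (14): [v_0,v_1], [v_0,v_4], [v_0,v_5], [v_1,v_3], [v_1,v_4], [v_1,v_6], [v_2,v_3], [v_2,v_4], [v_2,v_5], [v_2,v_6], [v_3,v_4], [v_3,v_5], [v_4,v_5], [v_5,v_6]
  2-simplices (8): [v_0,v_1,v_4], [v_0,v_4,v_5], [v_1,v_3,v_4], [v_2,v_3,v_4], [v_2,v_3,v_5], [v_2,v_4,v_5], [v_2,v_5,v_6], [v_3,v_4,v_5]
  3-simplices (1): [v_2,v_3,v_4,v_5]

so the chain groups are C_0 ≅ Z^7, C_1 ≅ Z^14, C_2 ≅ Z^8, C_3 ≅ Z^1.

∂_1: C_1 → C_0 maps an edge to its endpoints' difference, ∂[p,q] = q − p. For instance
  ∂[v_1,v_3] = [v_3] − [v_1].
This gives a 7×14 integer matrix of rank 6; reducing to Smith normal form yields diagonal entries (1,1,1,1,1,1).

The boundary map ∂_2: C_2 → C_1 acts by ∂[p,q,r] = [q,r] − [p,r] + [p,q]. For instance
  ∂[v_2,v_5,v_6] = [v_5,v_6] − [v_2,v_6] + [v_2,v_5],
  ∂[v_3,v_4,v_5] = [v_4,v_5] − [v_3,v_5] + [v_3,v_4].
The 14×8 boundary matrix has rank 7 and Smith normal form diag(1,1,1,1,1,1,1).

Boundary ∂_3: C_3 → C_2 sends each 3-simplex σ to the alternating sum Σ_i (−1)^i (σ with its i-th vertex removed). For instance
  ∂[v_2,v_3,v_4,v_5] = [v_3,v_4,v_5] − [v_2,v_4,v_5] + [v_2,v_3,v_5] − [v_2,v_3,v_4].
The resulting 8×1 matrix has rank 1, and its Smith normal form has invariant factors (1).

From H_k ≅ ker(∂_k) / im(∂_{k+1}) we obtain:

  H_0: rank C_0 − rank ∂_1 = 7 − 6 = 1, and the invariant factors of ∂_1 are all 1, so H_0 = Z.
  H_1: rank ker ∂_1 − rank ∂_2 = (14 − 6) − 7 = 1, and the invariant factors of ∂_2 are all 1, so H_1 = Z.
  H_2: rank ker ∂_2 − rank ∂_3 = (8 − 7) − 1 = 0, and the invariant factors of ∂_3 are all 1, so H_2 = 0.
  H_3: rank ker ∂_3 − rank ∂_4 = (1 − 1) − 0 = 0, and there is no ∂_4, so H_3 = 0.

H_0 = Z,  H_1 = Z,  H_2 = 0,  H_3 = 0.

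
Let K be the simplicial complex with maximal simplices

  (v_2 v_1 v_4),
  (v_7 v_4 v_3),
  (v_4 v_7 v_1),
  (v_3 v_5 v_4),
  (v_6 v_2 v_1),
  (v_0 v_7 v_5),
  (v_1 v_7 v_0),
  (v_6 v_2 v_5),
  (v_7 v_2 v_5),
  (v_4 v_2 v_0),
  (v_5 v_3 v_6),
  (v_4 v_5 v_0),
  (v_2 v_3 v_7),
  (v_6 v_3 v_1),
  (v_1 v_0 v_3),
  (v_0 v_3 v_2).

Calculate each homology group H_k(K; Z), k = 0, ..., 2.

H_0 ≅ Z,  H_1 ≅ Z^2,  H_2 ≅ Z.

Order the vertices as v_0 < v_1 < v_2 < v_3 < v_4 < v_5 < v_6 < v_7. Listing each simplex with vertices in this order, K has dimension 2 with simplices:

  0-simplices (8): [v_0], [v_1], [v_2], [v_3], [v_4], [v_5], [v_6], [v_7]
  1-simplices (24): (24 of them)
  2-simplices (16): (16 of them)

so the chain groups are C_0 ≅ Z^8, C_1 ≅ Z^24, C_2 ≅ Z^16.

Boundary ∂_1: C_1 → C_0 sends each edge [p,q] (with p < q) to q − p.
This gives a 8×24 integer matrix of rank 7; reducing to Smith normal form yields diagonal entries (1,1,1,1,1,1,1).

The boundary map ∂_2: C_2 → C_1 maps a triangle to the signed sum of its edges. For instance
  ∂[v_1,v_2,v_4] = [v_2,v_4] − [v_1,v_4] + [v_1,v_2],
  ∂[v_0,v_4,v_5] = [v_4,v_5] − [v_0,v_5] + [v_0,v_4].
The 24×16 boundary matrix has rank 15 and Smith normal form diag(1,1,1,1,1,1,1,1,1,1,1,1,1,1,1).

Computing H_k = (kernel of ∂_k) / (image of ∂_{k+1}):

  H_0: rank C_0 − rank ∂_1 = 8 − 7 = 1, and the invariant factors of ∂_1 are all 1, so H_0 ≅ Z.
  H_1: rank ker ∂_1 − rank ∂_2 = (24 − 7) − 15 = 2, and the invariant factors of ∂_2 are all 1, so H_1 ≅ Z^2.
  H_2: rank ker ∂_2 − rank ∂_3 = (16 − 15) − 0 = 1, and there is no ∂_3, so H_2 ≅ Z.

As a check, the Euler characteristic is 8 − 24 + 16 = 0, which agrees with 1 − 2 + 1 = 0.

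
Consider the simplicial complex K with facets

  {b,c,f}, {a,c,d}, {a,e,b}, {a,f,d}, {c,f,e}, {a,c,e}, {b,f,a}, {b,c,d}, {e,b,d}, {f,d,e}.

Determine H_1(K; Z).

Fix the vertex order a < b < c < d < e < f and write every simplex with vertices in increasing order. Then dim K = 2 and the simplices of K are:

  0-simplices (6): a, b, c, d, e, f
  1-simplices (15): ab, ac, ad, ae, af, bc, bd, be, bf, cd, ce, cf, de, df, ef
  2-simplices (10): abe, abf, acd, ace, adf, bcd, bcf, bde, cef, def

giving chain groups C_0 ≅ Z^6, C_1 ≅ Z^15, C_2 ≅ Z^10.

The boundary map ∂_1: C_1 → C_0 is given by ∂[p,q] = [q] − [p]. For instance
  ∂be = e − b.
The resulting 6×15 matrix has rank 5, and its Smith normal form has invariant factors (1,1,1,1,1).

The boundary map ∂_2: C_2 → C_1 maps a triangle to the signed sum of its edges. For instance
  ∂abf = bf − af + ab,
  ∂cef = ef − cf + ce.
As a 15×10 matrix over Z this has rank 10, with invariant factors (1,1,1,1,1,1,1,1,1,2).

From H_k ≅ ker(∂_k) / im(∂_{k+1}) we obtain:

  H_1: rank ker ∂_1 − rank ∂_2 = (15 − 5) − 10 = 0, and ∂_2 has invariant factor 2 > 1, so H_1 ≅ Z/2.

H_1 ≅ Z/2.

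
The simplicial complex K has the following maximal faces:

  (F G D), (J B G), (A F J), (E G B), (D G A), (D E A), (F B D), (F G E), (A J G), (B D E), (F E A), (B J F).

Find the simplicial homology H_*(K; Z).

We work with the vertex ordering A < B < D < E < F < G < J. The simplices of K, each written with vertices in increasing order, are:

  0-simplices (7): A, B, D, E, F, G, J
  1-simplices (18): AD, AE, AF, AG, AJ, BD, BE, BF, BG, BJ, DE, DF, DG, EF, EG, FG, FJ, GJ
  2-simplices (12): ADE, ADG, AEF, AFJ, AGJ, BDE, BDF, BEG, BFJ, BGJ, DFG, EFG

giving chain groups C_0 ≅ Z^7, C_1 ≅ Z^18, C_2 ≅ Z^12.

Boundary ∂_1: C_1 → C_0 sends each edge [p,q] (with p < q) to q − p. For instance
  ∂DG = G − D.
This gives a 7×18 integer matrix of rank 6; reducing to Smith normal form yields diagonal entries (1,1,1,1,1,1).

∂_2: C_2 → C_1 sends each 2-simplex [p,q,r] to [q,r] − [p,r] + [p,q]. For instance
  ∂DFG = FG − DG + DF,
  ∂BEG = EG − BG + BE.
The 18×12 boundary matrix has rank 12 and Smith normal form diag(1,1,1,1,1,1,1,1,1,1,1,2).

Reading off H_k = ker ∂_k / im ∂_{k+1}:

  H_0: rank C_0 − rank ∂_1 = 7 − 6 = 1, and the invariant factors of ∂_1 are all 1, so H_0 ≅ Z.
  H_1: rank ker ∂_1 − rank ∂_2 = (18 − 6) − 12 = 0, and ∂_2 has invariant factor 2 > 1, so H_1 ≅ Z/2.
  H_2: rank ker ∂_2 − rank ∂_3 = (12 − 12) − 0 = 0, and there is no ∂_3, so H_2 ≅ 0.

(K is a triangulation of the real projective plane RP^2.)

H_0 ≅ Z,  H_1 ≅ Z/2,  H_2 = 0.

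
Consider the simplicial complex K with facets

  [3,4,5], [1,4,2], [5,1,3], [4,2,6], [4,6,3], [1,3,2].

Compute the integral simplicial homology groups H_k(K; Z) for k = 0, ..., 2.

We work with the vertex ordering 1 < 2 < 3 < 4 < 5 < 6. The simplices of K, each written with vertices in increasing order, are:

  0-simplices (6): [1], [2], [3], [4], [5], [6]
  1-simplices (12): [1,2], [1,3], [1,4], [1,5], [2,3], [2,4], [2,6], [3,4], [3,5], [3,6], [4,5], [4,6]
  2-simplices (6): [1,2,3], [1,2,4], [1,3,5], [2,4,6], [3,4,5], [3,4,6]

Hence C_0 ≅ Z^6, C_1 ≅ Z^12, C_2 ≅ Z^6.

Boundary ∂_1: C_1 → C_0 sends each edge [p,q] (with p < q) to q − p. For instance
  ∂[2,3] = [3] − [2].
As a 6×12 matrix over Z this has rank 5, with invariant factors (1,1,1,1,1).

∂_2: C_2 → C_1 sends each 2-simplex [p,q,r] to [q,r] − [p,r] + [p,q]. For instance
  ∂[3,4,5] = [4,5] − [3,5] + [3,4],
  ∂[2,4,6] = [4,6] − [2,6] + [2,4].
As a 12×6 matrix over Z this has rank 6, with invariant factors (1,1,1,1,1,1).

Reading off H_k = ker ∂_k / im ∂_{k+1}:

  H_0: rank C_0 − rank ∂_1 = 6 − 5 = 1, and the invariant factors of ∂_1 are all 1, so H_0 = Z.
  H_1: rank ker ∂_1 − rank ∂_2 = (12 − 5) − 6 = 1, and the invariant factors of ∂_2 are all 1, so H_1 = Z.
  H_2: rank ker ∂_2 − rank ∂_3 = (6 − 6) − 0 = 0, and there is no ∂_3, so H_2 = 0.

As a check, the Euler characteristic is 6 − 12 + 6 = 0, which agrees with 1 − 1 + 0 = 0.
(K is a triangulation of the cylinder S^1 x I.)

H_0 = Z,  H_1 = Z,  H_2 = 0.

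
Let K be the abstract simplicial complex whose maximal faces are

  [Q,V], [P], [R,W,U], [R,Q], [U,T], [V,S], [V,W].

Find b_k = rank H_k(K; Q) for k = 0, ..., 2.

b_0 = 2, b_1 = 1, b_2 = 0.

Take the total order P < Q < R < S < T < U < V < W on the vertex set. Then K (dimension 2) consists of the simplices:

  0-simplices (8): P, Q, R, S, T, U, V, W
  1-simplices (8): QR, QV, RU, RW, SV, TU, UW, VW
  2-simplices (1): RUW

Hence C_0 ≅ Z^8, C_1 ≅ Z^8, C_2 ≅ Z^1.

∂_1: C_1 → C_0 maps an edge to its endpoints' difference, ∂[p,q] = q − p. For instance
  ∂TU = U − T.
The resulting 8×8 matrix has rank 6, and its Smith normal form has invariant factors (1,1,1,1,1,1).

Boundary ∂_2: C_2 → C_1 acts by ∂[p,q,r] = [q,r] − [p,r] + [p,q]. For instance
  ∂RUW = UW − RW + RU.
The resulting 8×1 matrix has rank 1, and its Smith normal form has invariant factors (1).

Now H_k = ker ∂_k / im ∂_{k+1}, so:

  H_0: rank C_0 − rank ∂_1 = 8 − 6 = 2, and the invariant factors of ∂_1 are all 1, so H_0 = Z^2.
  H_1: rank ker ∂_1 − rank ∂_2 = (8 − 6) − 1 = 1, and the invariant factors of ∂_2 are all 1, so H_1 = Z.
  H_2: rank ker ∂_2 − rank ∂_3 = (1 − 1) − 0 = 0, and there is no ∂_3, so H_2 = 0.

Hence the Betti numbers are b_0 = 2, b_1 = 1, b_2 = 0.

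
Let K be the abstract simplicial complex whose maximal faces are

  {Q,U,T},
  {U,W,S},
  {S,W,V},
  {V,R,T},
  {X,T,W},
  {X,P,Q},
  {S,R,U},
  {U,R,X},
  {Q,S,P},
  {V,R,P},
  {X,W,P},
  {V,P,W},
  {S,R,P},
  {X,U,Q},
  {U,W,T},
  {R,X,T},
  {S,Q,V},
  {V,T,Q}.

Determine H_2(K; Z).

H_2 ≅ 0.

Fix the vertex order P < Q < R < S < T < U < V < W < X and write every simplex with vertices in increasing order. Then dim K = 2 and the simplices of K are:

  0-simplices (9): P, Q, R, S, T, U, V, W, X
  1-simplices (27): PQ, PR, PS, PV, PW, PX, QS, QT, QU, QV, QX, RS, RT, RU, RV, RX, SU, SV, SW, TU, TV, TW, TX, UW, UX, VW, WX
  2-simplices (18): PQS, PQX, PRS, PRV, PVW, PWX, QSV, QTU, QTV, QUX, RSU, RTV, RTX, RUX, SUW, SVW, TUW, TWX

Hence C_0 ≅ Z^9, C_1 ≅ Z^27, C_2 ≅ Z^18.

Boundary ∂_1: C_1 → C_0 is given by ∂[p,q] = [q] − [p]. For instance
  ∂RX = X − R.
The resulting 9×27 matrix has rank 8, and its Smith normal form has invariant factors (1,1,1,1,1,1,1,1).

Boundary ∂_2: C_2 → C_1 sends each 2-simplex [p,q,r] to [q,r] − [p,r] + [p,q]. For instance
  ∂QTV = TV − QV + QT,
  ∂SVW = VW − SW + SV.
As a 27×18 matrix over Z this has rank 18, with invariant factors (1,1,1,1,1,1,1,1,1,1,1,1,1,1,1,1,1,2).

From H_k ≅ ker(∂_k) / im(∂_{k+1}) we obtain:

  H_2: rank ker ∂_2 − rank ∂_3 = (18 − 18) − 0 = 0, and there is no ∂_3, so H_2 = 0.

(K is a triangulation of the Klein bottle.)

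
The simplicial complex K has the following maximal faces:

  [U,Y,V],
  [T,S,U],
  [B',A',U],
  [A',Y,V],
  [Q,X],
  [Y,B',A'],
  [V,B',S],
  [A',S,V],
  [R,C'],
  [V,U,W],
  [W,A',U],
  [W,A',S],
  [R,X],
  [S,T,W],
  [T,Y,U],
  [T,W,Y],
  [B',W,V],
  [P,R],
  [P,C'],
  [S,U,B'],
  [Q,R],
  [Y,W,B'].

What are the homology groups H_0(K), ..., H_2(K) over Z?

H_0 = Z^2,  H_1 = Z^4,  H_2 = Z.

Fix the vertex order P < Q < R < S < T < U < V < W < X < Y < A' < B' < C' and write every simplex with vertices in increasing order. Then dim K = 2 and the simplices of K are:

  0-simplices (13): [P], [Q], [R], [S], [T], [U], [V], [W], [X], [Y], [A'], [B'], [C']
  1-simplices (30): (30 of them)
  2-simplices (16): [S,T,U], [S,T,W], [S,U,B'], [S,V,A'], [S,V,B'], [S,W,A'], [T,U,Y], [T,W,Y], [U,V,W], [U,V,Y], [U,W,A'], [U,A',B'], [V,W,B'], [V,Y,A'], [W,Y,B'], [Y,A',B']

so the chain groups are C_0 ≅ Z^13, C_1 ≅ Z^30, C_2 ≅ Z^16.

Boundary ∂_1: C_1 → C_0 is given by ∂[p,q] = [q] − [p]. For instance
  ∂[U,V] = [V] − [U].
The 13×30 boundary matrix has rank 11 and Smith normal form diag(1,1,1,1,1,1,1,1,1,1,1).

∂_2: C_2 → C_1 sends each 2-simplex [p,q,r] to [q,r] − [p,r] + [p,q]. For instance
  ∂[S,T,U] = [T,U] − [S,U] + [S,T],
  ∂[S,V,B'] = [V,B'] − [S,B'] + [S,V].
This gives a 30×16 integer matrix of rank 15; reducing to Smith normal form yields diagonal entries (1,1,1,1,1,1,1,1,1,1,1,1,1,1,1).

Reading off H_k = ker ∂_k / im ∂_{k+1}:

  H_0: rank C_0 − rank ∂_1 = 13 − 11 = 2, and the invariant factors of ∂_1 are all 1, so H_0 ≅ Z^2.
  H_1: rank ker ∂_1 − rank ∂_2 = (30 − 11) − 15 = 4, and the invariant factors of ∂_2 are all 1, so H_1 ≅ Z^4.
  H_2: rank ker ∂_2 − rank ∂_3 = (16 − 15) − 0 = 1, and there is no ∂_3, so H_2 ≅ Z.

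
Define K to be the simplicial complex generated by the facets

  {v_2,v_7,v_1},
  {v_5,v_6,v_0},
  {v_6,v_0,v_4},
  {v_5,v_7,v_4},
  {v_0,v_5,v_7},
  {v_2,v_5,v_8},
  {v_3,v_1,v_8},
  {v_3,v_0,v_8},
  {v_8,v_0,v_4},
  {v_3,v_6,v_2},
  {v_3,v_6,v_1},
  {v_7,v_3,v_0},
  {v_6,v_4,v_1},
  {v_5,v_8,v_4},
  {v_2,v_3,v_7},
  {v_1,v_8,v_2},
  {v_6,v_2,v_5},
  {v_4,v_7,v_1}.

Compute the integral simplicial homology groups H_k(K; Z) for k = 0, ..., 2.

H_0 = Z,  H_1 = Z ⊕ Z/2,  H_2 = 0.

We work with the vertex ordering v_0 < v_1 < v_2 < v_3 < v_4 < v_5 < v_6 < v_7 < v_8. The simplices of K, each written with vertices in increasing order, are:

  0-simplices (9): [v_0], [v_1], [v_2], [v_3], [v_4], [v_5], [v_6], [v_7], [v_8]
  1-simplices (27): (27 of them)
  2-simplices (18): (18 of them)

Hence C_0 ≅ Z^9, C_1 ≅ Z^27, C_2 ≅ Z^18.

The boundary map ∂_1: C_1 → C_0 maps an edge to its endpoints' difference, ∂[p,q] = q − p.
The resulting 9×27 matrix has rank 8, and its Smith normal form has invariant factors (1,1,1,1,1,1,1,1).

Boundary ∂_2: C_2 → C_1 acts by ∂[p,q,r] = [q,r] − [p,r] + [p,q]. For instance
  ∂[v_2,v_3,v_7] = [v_3,v_7] − [v_2,v_7] + [v_2,v_3],
  ∂[v_0,v_5,v_6] = [v_5,v_6] − [v_0,v_6] + [v_0,v_5].
This gives a 27×18 integer matrix of rank 18; reducing to Smith normal form yields diagonal entries (1,1,1,1,1,1,1,1,1,1,1,1,1,1,1,1,1,2).

Now H_k = ker ∂_k / im ∂_{k+1}, so:

  H_0: rank C_0 − rank ∂_1 = 9 − 8 = 1, and the invariant factors of ∂_1 are all 1, so H_0 = Z.
  H_1: rank ker ∂_1 − rank ∂_2 = (27 − 8) − 18 = 1, and ∂_2 has invariant factor 2 > 1, so H_1 = Z ⊕ Z/2.
  H_2: rank ker ∂_2 − rank ∂_3 = (18 − 18) − 0 = 0, and there is no ∂_3, so H_2 = 0.

As a check, the Euler characteristic is 9 − 27 + 18 = 0, which agrees with 1 − 1 + 0 = 0.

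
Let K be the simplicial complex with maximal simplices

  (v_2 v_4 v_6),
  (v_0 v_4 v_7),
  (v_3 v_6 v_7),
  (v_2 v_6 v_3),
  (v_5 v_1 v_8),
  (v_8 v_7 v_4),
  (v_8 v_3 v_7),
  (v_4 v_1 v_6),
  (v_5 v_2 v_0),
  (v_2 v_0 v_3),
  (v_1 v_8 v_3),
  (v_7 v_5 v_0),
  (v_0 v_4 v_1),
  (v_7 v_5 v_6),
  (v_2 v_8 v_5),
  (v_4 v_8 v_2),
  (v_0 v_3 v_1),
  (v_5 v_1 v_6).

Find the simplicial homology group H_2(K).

H_2 = Z.

Fix the vertex order v_0 < v_1 < v_2 < v_3 < v_4 < v_5 < v_6 < v_7 < v_8 and write every simplex with vertices in increasing order. Then dim K = 2 and the simplices of K are:

  0-simplices (9): [v_0], [v_1], [v_2], [v_3], [v_4], [v_5], [v_6], [v_7], [v_8]
  1-simplices (27): (27 of them)
  2-simplices (18): (18 of them)

so the chain groups are C_0 ≅ Z^9, C_1 ≅ Z^27, C_2 ≅ Z^18.

The boundary map ∂_1: C_1 → C_0 is given by ∂[p,q] = [q] − [p]. For instance
  ∂[v_1,v_6] = [v_6] − [v_1].
As a 9×27 matrix over Z this has rank 8, with invariant factors (1,1,1,1,1,1,1,1).

The boundary map ∂_2: C_2 → C_1 maps a triangle to the signed sum of its edges. For instance
  ∂[v_2,v_4,v_6] = [v_4,v_6] − [v_2,v_6] + [v_2,v_4],
  ∂[v_1,v_4,v_6] = [v_4,v_6] − [v_1,v_6] + [v_1,v_4].
As a 27×18 matrix over Z this has rank 17, with invariant factors (1,1,1,1,1,1,1,1,1,1,1,1,1,1,1,1,1).

Now H_k = ker ∂_k / im ∂_{k+1}, so:

  H_2: rank ker ∂_2 − rank ∂_3 = (18 − 17) − 0 = 1, and there is no ∂_3, so H_2 = Z.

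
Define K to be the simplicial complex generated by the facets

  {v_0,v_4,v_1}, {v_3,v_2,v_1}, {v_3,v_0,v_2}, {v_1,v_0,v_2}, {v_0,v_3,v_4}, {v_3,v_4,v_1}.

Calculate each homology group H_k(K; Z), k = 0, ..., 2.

H_0 ≅ Z,  H_1 = 0,  H_2 ≅ Z.

Fix the vertex order v_0 < v_1 < v_2 < v_3 < v_4 and write every simplex with vertices in increasing order. Then dim K = 2 and the simplices of K are:

  0-simplices (5): [v_0], [v_1], [v_2], [v_3], [v_4]
  1-simplices (9): [v_0,v_1], [v_0,v_2], [v_0,v_3], [v_0,v_4], [v_1,v_2], [v_1,v_3], [v_1,v_4], [v_2,v_3], [v_3,v_4]
  2-simplices (6): [v_0,v_1,v_2], [v_0,v_1,v_4], [v_0,v_2,v_3], [v_0,v_3,v_4], [v_1,v_2,v_3], [v_1,v_3,v_4]

so the chain groups are C_0 ≅ Z^5, C_1 ≅ Z^9, C_2 ≅ Z^6.

∂_1: C_1 → C_0 sends each edge [p,q] (with p < q) to q − p. For instance
  ∂[v_3,v_4] = [v_4] − [v_3].
As a 5×9 matrix over Z this has rank 4, with invariant factors (1,1,1,1).

Boundary ∂_2: C_2 → C_1 acts by ∂[p,q,r] = [q,r] − [p,r] + [p,q]. For instance
  ∂[v_1,v_3,v_4] = [v_3,v_4] − [v_1,v_4] + [v_1,v_3],
  ∂[v_0,v_1,v_4] = [v_1,v_4] − [v_0,v_4] + [v_0,v_1].
The resulting 9×6 matrix has rank 5, and its Smith normal form has invariant factors (1,1,1,1,1).

Computing H_k = (kernel of ∂_k) / (image of ∂_{k+1}):

  H_0: rank C_0 − rank ∂_1 = 5 − 4 = 1, and the invariant factors of ∂_1 are all 1, so H_0 ≅ Z.
  H_1: rank ker ∂_1 − rank ∂_2 = (9 − 4) − 5 = 0, and the invariant factors of ∂_2 are all 1, so H_1 ≅ 0.
  H_2: rank ker ∂_2 − rank ∂_3 = (6 − 5) − 0 = 1, and there is no ∂_3, so H_2 ≅ Z.

As a check, the Euler characteristic is 5 − 9 + 6 = 2, which agrees with 1 − 0 + 1 = 2.
(K is a triangulation of the 2-sphere S^2.)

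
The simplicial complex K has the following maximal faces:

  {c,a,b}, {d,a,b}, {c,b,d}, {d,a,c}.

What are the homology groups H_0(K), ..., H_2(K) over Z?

H_0 ≅ Z,  H_1 = 0,  H_2 ≅ Z.

We work with the vertex ordering a < b < c < d. The simplices of K, each written with vertices in increasing order, are:

  0-simplices (4): a, b, c, d
  1-simplices (6): ab, ac, ad, bc, bd, cd
  2-simplices (4): abc, abd, acd, bcd

giving chain groups C_0 ≅ Z^4, C_1 ≅ Z^6, C_2 ≅ Z^4.

∂_1: C_1 → C_0 is given by ∂[p,q] = [q] − [p].
This gives a 4×6 integer matrix of rank 3; reducing to Smith normal form yields diagonal entries (1,1,1).

Boundary ∂_2: C_2 → C_1 maps a triangle to the signed sum of its edges. For instance
  ∂abc = bc − ac + ab,
  ∂abd = bd − ad + ab.
This gives a 6×4 integer matrix of rank 3; reducing to Smith normal form yields diagonal entries (1,1,1).

Computing H_k = (kernel of ∂_k) / (image of ∂_{k+1}):

  H_0: rank C_0 − rank ∂_1 = 4 − 3 = 1, and the invariant factors of ∂_1 are all 1, so H_0 = Z.
  H_1: rank ker ∂_1 − rank ∂_2 = (6 − 3) − 3 = 0, and the invariant factors of ∂_2 are all 1, so H_1 = 0.
  H_2: rank ker ∂_2 − rank ∂_3 = (4 − 3) − 0 = 1, and there is no ∂_3, so H_2 = Z.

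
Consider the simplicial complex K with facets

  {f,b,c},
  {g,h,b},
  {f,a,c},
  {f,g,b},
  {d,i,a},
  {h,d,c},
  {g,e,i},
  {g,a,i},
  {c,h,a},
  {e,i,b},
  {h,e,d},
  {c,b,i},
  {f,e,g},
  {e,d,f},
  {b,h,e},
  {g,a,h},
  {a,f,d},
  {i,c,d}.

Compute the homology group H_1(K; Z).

We work with the vertex ordering a < b < c < d < e < f < g < h < i. The simplices of K, each written with vertices in increasing order, are:

  0-simplices (9): a, b, c, d, e, f, g, h, i
  1-simplices (27): ac, ad, af, ag, ah, ai, bc, be, bf, bg, bh, bi, cd, cf, ch, ci, de, df, dh, di, ef, eg, eh, ei, fg, gh, gi
  2-simplices (18): acf, ach, adf, adi, agh, agi, bcf, bci, beh, bei, bfg, bgh, cdh, cdi, def, deh, efg, egi

giving chain groups C_0 ≅ Z^9, C_1 ≅ Z^27, C_2 ≅ Z^18.

Boundary ∂_1: C_1 → C_0 sends each edge [p,q] (with p < q) to q − p.
As a 9×27 matrix over Z this has rank 8, with invariant factors (1,1,1,1,1,1,1,1).

The boundary map ∂_2: C_2 → C_1 sends each 2-simplex [p,q,r] to [q,r] − [p,r] + [p,q]. For instance
  ∂agh = gh − ah + ag,
  ∂bei = ei − bi + be.
This gives a 27×18 integer matrix of rank 18; reducing to Smith normal form yields diagonal entries (1,1,1,1,1,1,1,1,1,1,1,1,1,1,1,1,1,2).

Reading off H_k = ker ∂_k / im ∂_{k+1}:

  H_1: rank ker ∂_1 − rank ∂_2 = (27 − 8) − 18 = 1, and ∂_2 has invariant factor 2 > 1, so H_1 ≅ Z ⊕ Z_2.

H_1 = Z ⊕ Z_2.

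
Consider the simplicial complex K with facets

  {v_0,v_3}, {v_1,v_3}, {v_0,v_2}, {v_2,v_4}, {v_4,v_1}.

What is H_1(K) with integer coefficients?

Order the vertices as v_0 < v_1 < v_2 < v_3 < v_4. Listing each simplex with vertices in this order, K has dimension 1 with simplices:

  0-simplices (5): [v_0], [v_1], [v_2], [v_3], [v_4]
  1-simplices (5): [v_0,v_2], [v_0,v_3], [v_1,v_3], [v_1,v_4], [v_2,v_4]

Hence C_0 ≅ Z^5, C_1 ≅ Z^5.

The boundary map ∂_1: C_1 → C_0 sends each edge [p,q] (with p < q) to q − p.
This gives a 5×5 integer matrix of rank 4; reducing to Smith normal form yields diagonal entries (1,1,1,1).

Now H_k = ker ∂_k / im ∂_{k+1}, so:

  H_1: rank ker ∂_1 − rank ∂_2 = (5 − 4) − 0 = 1, and there is no ∂_2, so H_1 = Z.

H_1 ≅ Z.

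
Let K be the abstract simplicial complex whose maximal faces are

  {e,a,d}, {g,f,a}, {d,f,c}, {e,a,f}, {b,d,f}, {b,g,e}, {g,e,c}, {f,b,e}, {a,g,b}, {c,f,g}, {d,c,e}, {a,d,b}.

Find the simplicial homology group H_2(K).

K has 7 vertices, 18 edges, 12 triangles.
rank ∂_2 = 12, rank ∂_3 = 0 ⇒ b_2 = 12 − 12 − 0 = 0. So H_2 = 0.

H_2 = 0.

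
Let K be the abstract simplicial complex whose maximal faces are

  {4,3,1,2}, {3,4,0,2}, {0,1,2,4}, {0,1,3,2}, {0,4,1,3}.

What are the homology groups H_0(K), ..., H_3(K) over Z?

H_0 ≅ Z,  H_1 = 0,  H_2 = 0,  H_3 ≅ Z.

Order the vertices as 0 < 1 < 2 < 3 < 4. Listing each simplex with vertices in this order, K has dimension 3 with simplices:

  0-simplices (5): [0], [1], [2], [3], [4]
  1-simplices (10): [0,1], [0,2], [0,3], [0,4], [1,2], [1,3], [1,4], [2,3], [2,4], [3,4]
  2-simplices (10): [0,1,2], [0,1,3], [0,1,4], [0,2,3], [0,2,4], [0,3,4], [1,2,3], [1,2,4], [1,3,4], [2,3,4]
  3-simplices (5): [0,1,2,3], [0,1,2,4], [0,1,3,4], [0,2,3,4], [1,2,3,4]

giving chain groups C_0 ≅ Z^5, C_1 ≅ Z^10, C_2 ≅ Z^10, C_3 ≅ Z^5.

∂_1: C_1 → C_0 is given by ∂[p,q] = [q] − [p]. For instance
  ∂[3,4] = [4] − [3].
The 5×10 boundary matrix has rank 4 and Smith normal form diag(1,1,1,1).

Boundary ∂_2: C_2 → C_1 acts by ∂[p,q,r] = [q,r] − [p,r] + [p,q]. For instance
  ∂[1,2,4] = [2,4] − [1,4] + [1,2],
  ∂[0,3,4] = [3,4] − [0,4] + [0,3].
The 10×10 boundary matrix has rank 6 and Smith normal form diag(1,1,1,1,1,1).

∂_3: C_3 → C_2 sends each 3-simplex σ to the alternating sum Σ_i (−1)^i (σ with its i-th vertex removed). For instance
  ∂[0,1,2,4] = [1,2,4] − [0,2,4] + [0,1,4] − [0,1,2],
  ∂[0,1,2,3] = [1,2,3] − [0,2,3] + [0,1,3] − [0,1,2].
The resulting 10×5 matrix has rank 4, and its Smith normal form has invariant factors (1,1,1,1).

Reading off H_k = ker ∂_k / im ∂_{k+1}:

  H_0: rank C_0 − rank ∂_1 = 5 − 4 = 1, and the invariant factors of ∂_1 are all 1, so H_0 = Z.
  H_1: rank ker ∂_1 − rank ∂_2 = (10 − 4) − 6 = 0, and the invariant factors of ∂_2 are all 1, so H_1 = 0.
  H_2: rank ker ∂_2 − rank ∂_3 = (10 − 6) − 4 = 0, and the invariant factors of ∂_3 are all 1, so H_2 = 0.
  H_3: rank ker ∂_3 − rank ∂_4 = (5 − 4) − 0 = 1, and there is no ∂_4, so H_3 = Z.

(K is a triangulation of the 3-sphere S^3.)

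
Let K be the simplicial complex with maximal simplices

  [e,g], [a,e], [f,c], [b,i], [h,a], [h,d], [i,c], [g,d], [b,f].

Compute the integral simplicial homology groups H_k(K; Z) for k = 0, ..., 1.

H_0 = Z^2,  H_1 = Z^2.

K has 9 vertices, 9 edges.
rank ∂_0 = 0, rank ∂_1 = 7 ⇒ b_0 = 9 − 0 − 7 = 2; all invariant factors of ∂_1 are 1 so no torsion. So H_0 = Z^2.
rank ∂_1 = 7, rank ∂_2 = 0 ⇒ b_1 = 9 − 7 − 0 = 2. So H_1 = Z^2.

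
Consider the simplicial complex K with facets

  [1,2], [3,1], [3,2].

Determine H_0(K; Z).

Order the vertices as 1 < 2 < 3. Listing each simplex with vertices in this order, K has dimension 1 with simplices:

  0-simplices (3): [1], [2], [3]
  1-simplices (3): [1,2], [1,3], [2,3]

giving chain groups C_0 ≅ Z^3, C_1 ≅ Z^3.

Boundary ∂_1: C_1 → C_0 is given by ∂[p,q] = [q] − [p]. For instance
  ∂[1,2] = [2] − [1].
The resulting 3×3 matrix has rank 2, and its Smith normal form has invariant factors (1,1).

Now H_k = ker ∂_k / im ∂_{k+1}, so:

  H_0: rank C_0 − rank ∂_1 = 3 − 2 = 1, and the invariant factors of ∂_1 are all 1, so H_0 ≅ Z.

(K is a triangulation of the circle S^1.)

H_0 = Z.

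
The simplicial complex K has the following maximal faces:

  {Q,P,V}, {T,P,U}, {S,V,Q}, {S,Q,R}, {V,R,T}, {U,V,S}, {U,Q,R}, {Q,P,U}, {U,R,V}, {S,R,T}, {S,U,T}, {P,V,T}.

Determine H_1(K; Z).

H_1 = Z/2Z.

Order the vertices as P < Q < R < S < T < U < V. Listing each simplex with vertices in this order, K has dimension 2 with simplices:

  0-simplices (7): P, Q, R, S, T, U, V
  1-simplices (18): PQ, PT, PU, PV, QR, QS, QU, QV, RS, RT, RU, RV, ST, SU, SV, TU, TV, UV
  2-simplices (12): PQU, PQV, PTU, PTV, QRS, QRU, QSV, RST, RTV, RUV, STU, SUV

so the chain groups are C_0 ≅ Z^7, C_1 ≅ Z^18, C_2 ≅ Z^12.

∂_1: C_1 → C_0 is given by ∂[p,q] = [q] − [p]. For instance
  ∂PQ = Q − P.
The resulting 7×18 matrix has rank 6, and its Smith normal form has invariant factors (1,1,1,1,1,1).

Boundary ∂_2: C_2 → C_1 acts by ∂[p,q,r] = [q,r] − [p,r] + [p,q]. For instance
  ∂SUV = UV − SV + SU,
  ∂PQU = QU − PU + PQ.
The resulting 18×12 matrix has rank 12, and its Smith normal form has invariant factors (1,1,1,1,1,1,1,1,1,1,1,2).

Now H_k = ker ∂_k / im ∂_{k+1}, so:

  H_1: rank ker ∂_1 − rank ∂_2 = (18 − 6) − 12 = 0, and ∂_2 has invariant factor 2 > 1, so H_1 ≅ Z/2Z.

(K is a triangulation of the real projective plane RP^2.)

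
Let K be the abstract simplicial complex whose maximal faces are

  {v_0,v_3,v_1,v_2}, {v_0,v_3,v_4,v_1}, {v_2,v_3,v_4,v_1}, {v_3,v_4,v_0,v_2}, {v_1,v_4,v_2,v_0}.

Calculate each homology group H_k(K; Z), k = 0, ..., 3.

H_0 ≅ Z,  H_1 = 0,  H_2 = 0,  H_3 ≅ Z.

K has 5 vertices, 10 edges, 10 triangles, 5 3-simplices.
rank ∂_0 = 0, rank ∂_1 = 4 ⇒ b_0 = 5 − 0 − 4 = 1; all invariant factors of ∂_1 are 1 so no torsion. So H_0 ≅ Z.
rank ∂_1 = 4, rank ∂_2 = 6 ⇒ b_1 = 10 − 4 − 6 = 0; all invariant factors of ∂_2 are 1 so no torsion. So H_1 ≅ 0.
rank ∂_2 = 6, rank ∂_3 = 4 ⇒ b_2 = 10 − 6 − 4 = 0; all invariant factors of ∂_3 are 1 so no torsion. So H_2 ≅ 0.
rank ∂_3 = 4, rank ∂_4 = 0 ⇒ b_3 = 5 − 4 − 0 = 1. So H_3 ≅ Z.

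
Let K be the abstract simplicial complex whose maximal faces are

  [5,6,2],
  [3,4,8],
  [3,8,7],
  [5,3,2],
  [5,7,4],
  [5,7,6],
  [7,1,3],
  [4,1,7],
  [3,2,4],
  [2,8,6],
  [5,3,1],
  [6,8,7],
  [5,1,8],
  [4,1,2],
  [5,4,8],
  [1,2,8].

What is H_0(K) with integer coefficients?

We work with the vertex ordering 1 < 2 < 3 < 4 < 5 < 6 < 7 < 8. The simplices of K, each written with vertices in increasing order, are:

  0-simplices (8): [1], [2], [3], [4], [5], [6], [7], [8]
  1-simplices (24): (24 of them)
  2-simplices (16): [1,2,4], [1,2,8], [1,3,5], [1,3,7], [1,4,7], [1,5,8], [2,3,4], [2,3,5], [2,5,6], [2,6,8], [3,4,8], [3,7,8], [4,5,7], [4,5,8], [5,6,7], [6,7,8]

so the chain groups are C_0 ≅ Z^8, C_1 ≅ Z^24, C_2 ≅ Z^16.

Boundary ∂_1: C_1 → C_0 maps an edge to its endpoints' difference, ∂[p,q] = q − p. For instance
  ∂[4,5] = [5] − [4].
This gives a 8×24 integer matrix of rank 7; reducing to Smith normal form yields diagonal entries (1,1,1,1,1,1,1).

The boundary map ∂_2: C_2 → C_1 sends each 2-simplex [p,q,r] to [q,r] − [p,r] + [p,q]. For instance
  ∂[2,5,6] = [5,6] − [2,6] + [2,5],
  ∂[1,4,7] = [4,7] − [1,7] + [1,4].
This gives a 24×16 integer matrix of rank 15; reducing to Smith normal form yields diagonal entries (1,1,1,1,1,1,1,1,1,1,1,1,1,1,1).

Computing H_k = (kernel of ∂_k) / (image of ∂_{k+1}):

  H_0: rank C_0 − rank ∂_1 = 8 − 7 = 1, and the invariant factors of ∂_1 are all 1, so H_0 = Z.

(K is a triangulation of the torus T^2.)

H_0 ≅ Z.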